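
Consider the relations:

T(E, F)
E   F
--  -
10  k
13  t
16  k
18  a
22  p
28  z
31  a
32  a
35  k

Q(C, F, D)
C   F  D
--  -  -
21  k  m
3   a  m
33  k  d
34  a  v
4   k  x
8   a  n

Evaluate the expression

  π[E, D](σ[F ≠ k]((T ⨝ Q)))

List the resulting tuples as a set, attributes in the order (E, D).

{(18, m), (18, n), (18, v), (31, m), (31, n), (31, v), (32, m), (32, n), (32, v)}

T ⋈ Q (natural join on F): {(10, k, 21, m), (10, k, 33, d), (10, k, 4, x), (16, k, 21, m), (16, k, 33, d), (16, k, 4, x), (18, a, 3, m), (18, a, 34, v), (18, a, 8, n), (31, a, 3, m), (31, a, 34, v), (31, a, 8, n), (32, a, 3, m), (32, a, 34, v), (32, a, 8, n), (35, k, 21, m), (35, k, 33, d), (35, k, 4, x)}
σ[F ≠ k]: keep tuples satisfying F ≠ k → {(18, a, 3, m), (18, a, 34, v), (18, a, 8, n), (31, a, 3, m), (31, a, 34, v), (31, a, 8, n), (32, a, 3, m), (32, a, 34, v), (32, a, 8, n)}
π[E, D]: project onto (E, D) → {(18, m), (18, n), (18, v), (31, m), (31, n), (31, v), (32, m), (32, n), (32, v)}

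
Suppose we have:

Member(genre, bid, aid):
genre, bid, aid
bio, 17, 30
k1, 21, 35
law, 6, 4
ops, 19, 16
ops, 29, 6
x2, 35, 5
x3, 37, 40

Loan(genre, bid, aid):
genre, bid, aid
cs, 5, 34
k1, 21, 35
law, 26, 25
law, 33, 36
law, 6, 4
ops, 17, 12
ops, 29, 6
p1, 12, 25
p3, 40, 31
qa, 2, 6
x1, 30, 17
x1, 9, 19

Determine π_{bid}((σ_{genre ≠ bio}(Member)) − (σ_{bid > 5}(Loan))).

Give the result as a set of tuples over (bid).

{19, 35, 37}

Selection genre ≠ bio: {(k1, 21, 35), (law, 6, 4), (ops, 19, 16), (ops, 29, 6), (x2, 35, 5), (x3, 37, 40)}
Selection bid > 5: {(k1, 21, 35), (law, 26, 25), (law, 33, 36), (law, 6, 4), (ops, 17, 12), (ops, 29, 6), (p1, 12, 25), (p3, 40, 31), (x1, 30, 17), (x1, 9, 19)}
Taking the difference: {(ops, 19, 16), (x2, 35, 5), (x3, 37, 40)}
π_{bid} gives {19, 35, 37}.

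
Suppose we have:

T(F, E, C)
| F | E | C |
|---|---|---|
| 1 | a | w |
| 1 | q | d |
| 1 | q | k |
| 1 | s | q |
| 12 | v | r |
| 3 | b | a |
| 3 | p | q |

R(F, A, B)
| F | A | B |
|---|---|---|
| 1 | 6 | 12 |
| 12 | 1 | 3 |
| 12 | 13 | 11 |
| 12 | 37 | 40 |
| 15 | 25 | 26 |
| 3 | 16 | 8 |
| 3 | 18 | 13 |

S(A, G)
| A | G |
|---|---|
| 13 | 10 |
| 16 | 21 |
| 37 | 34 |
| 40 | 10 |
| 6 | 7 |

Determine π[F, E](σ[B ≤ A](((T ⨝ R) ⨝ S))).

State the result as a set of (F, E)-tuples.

{(12, v), (3, b), (3, p)}

Joining T and R on F yields {(1, a, w, 6, 12), (1, q, d, 6, 12), (1, q, k, 6, 12), (1, s, q, 6, 12), (12, v, r, 1, 3), (12, v, r, 13, 11), (12, v, r, 37, 40), (3, b, a, 16, 8), (3, b, a, 18, 13), (3, p, q, 16, 8), (3, p, q, 18, 13)}.
Joining (T ⨝ R) and S on A yields {(1, a, w, 6, 12, 7), (1, q, d, 6, 12, 7), (1, q, k, 6, 12, 7), (1, s, q, 6, 12, 7), (12, v, r, 13, 11, 10), (12, v, r, 37, 40, 34), (3, b, a, 16, 8, 21), (3, p, q, 16, 8, 21)}.
Selection B ≤ A: {(12, v, r, 13, 11, 10), (3, b, a, 16, 8, 21), (3, p, q, 16, 8, 21)}
π[F, E]: project onto (F, E) → {(12, v), (3, b), (3, p)}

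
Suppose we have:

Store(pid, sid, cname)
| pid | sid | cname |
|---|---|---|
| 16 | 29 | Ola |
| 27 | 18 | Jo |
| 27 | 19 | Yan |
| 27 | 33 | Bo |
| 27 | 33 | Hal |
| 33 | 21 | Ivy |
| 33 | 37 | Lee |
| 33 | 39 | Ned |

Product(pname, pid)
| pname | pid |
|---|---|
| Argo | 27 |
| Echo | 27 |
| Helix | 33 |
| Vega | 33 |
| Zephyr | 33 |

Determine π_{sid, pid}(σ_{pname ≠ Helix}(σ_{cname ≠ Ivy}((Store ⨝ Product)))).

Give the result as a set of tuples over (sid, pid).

Store ⋈ Product (natural join on pid): {(27, 18, Jo, Argo), (27, 18, Jo, Echo), (27, 19, Yan, Argo), (27, 19, Yan, Echo), (27, 33, Bo, Argo), (27, 33, Bo, Echo), (27, 33, Hal, Argo), (27, 33, Hal, Echo), (33, 21, Ivy, Helix), (33, 21, Ivy, Vega), (33, 21, Ivy, Zephyr), (33, 37, Lee, Helix), (33, 37, Lee, Vega), (33, 37, Lee, Zephyr), (33, 39, Ned, Helix), (33, 39, Ned, Vega), (33, 39, Ned, Zephyr)}
σ[cname ≠ Ivy]: keep tuples satisfying cname ≠ Ivy → {(27, 18, Jo, Argo), (27, 18, Jo, Echo), (27, 19, Yan, Argo), (27, 19, Yan, Echo), (27, 33, Bo, Argo), (27, 33, Bo, Echo), (27, 33, Hal, Argo), (27, 33, Hal, Echo), (33, 37, Lee, Helix), (33, 37, Lee, Vega), (33, 37, Lee, Zephyr), (33, 39, Ned, Helix), (33, 39, Ned, Vega), (33, 39, Ned, Zephyr)}
σ[pname ≠ Helix]: keep tuples satisfying pname ≠ Helix → {(27, 18, Jo, Argo), (27, 18, Jo, Echo), (27, 19, Yan, Argo), (27, 19, Yan, Echo), (27, 33, Bo, Argo), (27, 33, Bo, Echo), (27, 33, Hal, Argo), (27, 33, Hal, Echo), (33, 37, Lee, Vega), (33, 37, Lee, Zephyr), (33, 39, Ned, Vega), (33, 39, Ned, Zephyr)}
Keep only column(s) sid, pid (7 duplicate(s) eliminated): {(18, 27), (19, 27), (33, 27), (37, 33), (39, 33)}

{(18, 27), (19, 27), (33, 27), (37, 33), (39, 33)}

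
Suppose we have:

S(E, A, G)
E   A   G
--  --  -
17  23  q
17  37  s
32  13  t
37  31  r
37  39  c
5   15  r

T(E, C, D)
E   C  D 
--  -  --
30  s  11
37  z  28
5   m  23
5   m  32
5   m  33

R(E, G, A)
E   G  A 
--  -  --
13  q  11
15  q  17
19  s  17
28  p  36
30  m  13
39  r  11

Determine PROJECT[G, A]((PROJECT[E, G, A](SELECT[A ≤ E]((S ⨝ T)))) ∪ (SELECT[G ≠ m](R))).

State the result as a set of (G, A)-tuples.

{(p, 36), (q, 11), (q, 17), (r, 11), (r, 31), (s, 17)}

S ⋈ T (natural join on E): {(37, 31, r, z, 28), (37, 39, c, z, 28), (5, 15, r, m, 23), (5, 15, r, m, 32), (5, 15, r, m, 33)}
Selection A ≤ E: {(37, 31, r, z, 28)}
Keep only column(s) E, G, A: {(37, r, 31)}
Selection G ≠ m: {(13, q, 11), (15, q, 17), (19, s, 17), (28, p, 36), (39, r, 11)}
Taking the union: {(13, q, 11), (15, q, 17), (19, s, 17), (28, p, 36), (37, r, 31), (39, r, 11)}
Keep only column(s) G, A: {(p, 36), (q, 11), (q, 17), (r, 11), (r, 31), (s, 17)}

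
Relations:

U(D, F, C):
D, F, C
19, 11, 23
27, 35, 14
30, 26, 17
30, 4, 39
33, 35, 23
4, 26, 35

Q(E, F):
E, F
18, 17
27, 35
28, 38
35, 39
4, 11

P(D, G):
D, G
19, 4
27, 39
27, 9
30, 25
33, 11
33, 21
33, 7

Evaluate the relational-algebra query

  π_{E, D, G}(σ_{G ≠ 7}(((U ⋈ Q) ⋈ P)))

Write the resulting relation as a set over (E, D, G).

{(27, 27, 39), (27, 27, 9), (27, 33, 11), (27, 33, 21), (4, 19, 4)}

Natural join on F: {(19, 11, 23, 4), (27, 35, 14, 27), (33, 35, 23, 27)}
Natural join on D: {(19, 11, 23, 4, 4), (27, 35, 14, 27, 39), (27, 35, 14, 27, 9), (33, 35, 23, 27, 11), (33, 35, 23, 27, 21), (33, 35, 23, 27, 7)}
Selection G ≠ 7: {(19, 11, 23, 4, 4), (27, 35, 14, 27, 39), (27, 35, 14, 27, 9), (33, 35, 23, 27, 11), (33, 35, 23, 27, 21)}
Keep only column(s) E, D, G: {(27, 27, 39), (27, 27, 9), (27, 33, 11), (27, 33, 21), (4, 19, 4)}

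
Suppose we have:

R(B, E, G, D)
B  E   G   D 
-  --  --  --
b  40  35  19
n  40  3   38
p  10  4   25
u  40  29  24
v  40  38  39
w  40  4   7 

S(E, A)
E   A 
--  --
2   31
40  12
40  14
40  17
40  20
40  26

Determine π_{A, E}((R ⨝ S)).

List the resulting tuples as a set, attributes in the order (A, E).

Joining R and S on E yields {(b, 40, 35, 19, 12), (b, 40, 35, 19, 14), (b, 40, 35, 19, 17), (b, 40, 35, 19, 20), (b, 40, 35, 19, 26), (n, 40, 3, 38, 12), (n, 40, 3, 38, 14), (n, 40, 3, 38, 17), (n, 40, 3, 38, 20), (n, 40, 3, 38, 26), (u, 40, 29, 24, 12), (u, 40, 29, 24, 14), (u, 40, 29, 24, 17), (u, 40, 29, 24, 20), (u, 40, 29, 24, 26), (v, 40, 38, 39, 12), (v, 40, 38, 39, 14), (v, 40, 38, 39, 17), (v, 40, 38, 39, 20), (v, 40, 38, 39, 26), (w, 40, 4, 7, 12), (w, 40, 4, 7, 14), (w, 40, 4, 7, 17), (w, 40, 4, 7, 20), (w, 40, 4, 7, 26)}.
π_{A, E} gives {(12, 40), (14, 40), (17, 40), (20, 40), (26, 40)} (20 duplicate(s) eliminated).

{(12, 40), (14, 40), (17, 40), (20, 40), (26, 40)}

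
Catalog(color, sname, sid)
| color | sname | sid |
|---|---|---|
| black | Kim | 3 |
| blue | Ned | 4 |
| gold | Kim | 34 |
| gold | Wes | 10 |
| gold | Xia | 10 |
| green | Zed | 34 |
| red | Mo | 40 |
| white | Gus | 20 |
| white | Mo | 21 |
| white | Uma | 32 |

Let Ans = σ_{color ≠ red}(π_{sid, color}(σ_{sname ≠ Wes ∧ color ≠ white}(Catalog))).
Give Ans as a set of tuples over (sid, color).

{(10, gold), (3, black), (34, gold), (34, green), (4, blue)}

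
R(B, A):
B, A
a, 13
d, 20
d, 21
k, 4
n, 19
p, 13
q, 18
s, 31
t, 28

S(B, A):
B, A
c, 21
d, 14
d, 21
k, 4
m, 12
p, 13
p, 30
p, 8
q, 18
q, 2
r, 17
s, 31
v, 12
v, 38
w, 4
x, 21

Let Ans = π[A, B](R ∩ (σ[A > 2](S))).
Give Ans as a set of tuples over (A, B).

{(13, p), (18, q), (21, d), (31, s), (4, k)}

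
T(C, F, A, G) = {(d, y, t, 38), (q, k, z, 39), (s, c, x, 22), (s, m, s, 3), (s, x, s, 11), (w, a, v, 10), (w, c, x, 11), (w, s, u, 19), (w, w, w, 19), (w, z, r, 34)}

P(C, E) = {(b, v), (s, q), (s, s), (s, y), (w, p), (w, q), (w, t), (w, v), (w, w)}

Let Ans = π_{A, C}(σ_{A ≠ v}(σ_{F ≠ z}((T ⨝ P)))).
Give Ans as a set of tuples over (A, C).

Natural join on C: {(s, c, x, 22, q), (s, c, x, 22, s), (s, c, x, 22, y), (s, m, s, 3, q), (s, m, s, 3, s), (s, m, s, 3, y), (s, x, s, 11, q), (s, x, s, 11, s), (s, x, s, 11, y), (w, a, v, 10, p), (w, a, v, 10, q), (w, a, v, 10, t), (w, a, v, 10, v), (w, a, v, 10, w), (w, c, x, 11, p), (w, c, x, 11, q), (w, c, x, 11, t), (w, c, x, 11, v), (w, c, x, 11, w), (w, s, u, 19, p), (w, s, u, 19, q), (w, s, u, 19, t), (w, s, u, 19, v), (w, s, u, 19, w), (w, w, w, 19, p), (w, w, w, 19, q), (w, w, w, 19, t), (w, w, w, 19, v), (w, w, w, 19, w), (w, z, r, 34, p), (w, z, r, 34, q), (w, z, r, 34, t), (w, z, r, 34, v), (w, z, r, 34, w)}
Selection F ≠ z: {(s, c, x, 22, q), (s, c, x, 22, s), (s, c, x, 22, y), (s, m, s, 3, q), (s, m, s, 3, s), (s, m, s, 3, y), (s, x, s, 11, q), (s, x, s, 11, s), (s, x, s, 11, y), (w, a, v, 10, p), (w, a, v, 10, q), (w, a, v, 10, t), (w, a, v, 10, v), (w, a, v, 10, w), (w, c, x, 11, p), (w, c, x, 11, q), (w, c, x, 11, t), (w, c, x, 11, v), (w, c, x, 11, w), (w, s, u, 19, p), (w, s, u, 19, q), (w, s, u, 19, t), (w, s, u, 19, v), (w, s, u, 19, w), (w, w, w, 19, p), (w, w, w, 19, q), (w, w, w, 19, t), (w, w, w, 19, v), (w, w, w, 19, w)}
Selection A ≠ v: {(s, c, x, 22, q), (s, c, x, 22, s), (s, c, x, 22, y), (s, m, s, 3, q), (s, m, s, 3, s), (s, m, s, 3, y), (s, x, s, 11, q), (s, x, s, 11, s), (s, x, s, 11, y), (w, c, x, 11, p), (w, c, x, 11, q), (w, c, x, 11, t), (w, c, x, 11, v), (w, c, x, 11, w), (w, s, u, 19, p), (w, s, u, 19, q), (w, s, u, 19, t), (w, s, u, 19, v), (w, s, u, 19, w), (w, w, w, 19, p), (w, w, w, 19, q), (w, w, w, 19, t), (w, w, w, 19, v), (w, w, w, 19, w)}
Keep only column(s) A, C (19 duplicate(s) eliminated): {(s, s), (u, w), (w, w), (x, s), (x, w)}

{(s, s), (u, w), (w, w), (x, s), (x, w)}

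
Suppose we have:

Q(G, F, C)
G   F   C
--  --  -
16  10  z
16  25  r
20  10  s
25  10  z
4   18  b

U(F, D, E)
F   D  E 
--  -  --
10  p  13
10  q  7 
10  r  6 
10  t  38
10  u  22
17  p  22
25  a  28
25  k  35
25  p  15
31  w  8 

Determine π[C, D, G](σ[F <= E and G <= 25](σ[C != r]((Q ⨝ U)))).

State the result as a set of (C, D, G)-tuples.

{(s, p, 20), (s, t, 20), (s, u, 20), (z, p, 16), (z, p, 25), (z, t, 16), (z, t, 25), (z, u, 16), (z, u, 25)}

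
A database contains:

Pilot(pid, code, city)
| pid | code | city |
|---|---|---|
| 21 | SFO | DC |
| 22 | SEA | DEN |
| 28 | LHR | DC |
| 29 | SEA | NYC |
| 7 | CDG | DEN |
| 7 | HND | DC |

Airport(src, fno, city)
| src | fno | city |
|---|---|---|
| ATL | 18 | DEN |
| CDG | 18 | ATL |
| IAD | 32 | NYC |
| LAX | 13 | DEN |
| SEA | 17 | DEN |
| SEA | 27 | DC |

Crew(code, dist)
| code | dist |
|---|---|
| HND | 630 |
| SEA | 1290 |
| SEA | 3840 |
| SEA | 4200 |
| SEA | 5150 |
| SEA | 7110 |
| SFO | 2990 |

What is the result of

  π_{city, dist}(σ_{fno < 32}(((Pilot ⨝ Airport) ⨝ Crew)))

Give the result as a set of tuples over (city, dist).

{(DC, 2990), (DC, 630), (DEN, 1290), (DEN, 3840), (DEN, 4200), (DEN, 5150), (DEN, 7110)}

Joining Pilot and Airport on city yields {(21, SFO, DC, SEA, 27), (22, SEA, DEN, ATL, 18), (22, SEA, DEN, LAX, 13), (22, SEA, DEN, SEA, 17), (28, LHR, DC, SEA, 27), (29, SEA, NYC, IAD, 32), (7, CDG, DEN, ATL, 18), (7, CDG, DEN, LAX, 13), (7, CDG, DEN, SEA, 17), (7, HND, DC, SEA, 27)}.
Joining (Pilot ⨝ Airport) and Crew on code yields {(21, SFO, DC, SEA, 27, 2990), (22, SEA, DEN, ATL, 18, 1290), (22, SEA, DEN, ATL, 18, 3840), (22, SEA, DEN, ATL, 18, 4200), (22, SEA, DEN, ATL, 18, 5150), (22, SEA, DEN, ATL, 18, 7110), (22, SEA, DEN, LAX, 13, 1290), (22, SEA, DEN, LAX, 13, 3840), (22, SEA, DEN, LAX, 13, 4200), (22, SEA, DEN, LAX, 13, 5150), (22, SEA, DEN, LAX, 13, 7110), (22, SEA, DEN, SEA, 17, 1290), (22, SEA, DEN, SEA, 17, 3840), (22, SEA, DEN, SEA, 17, 4200), (22, SEA, DEN, SEA, 17, 5150), (22, SEA, DEN, SEA, 17, 7110), (29, SEA, NYC, IAD, 32, 1290), (29, SEA, NYC, IAD, 32, 3840), (29, SEA, NYC, IAD, 32, 4200), (29, SEA, NYC, IAD, 32, 5150), (29, SEA, NYC, IAD, 32, 7110), (7, HND, DC, SEA, 27, 630)}.
Filtering on fno < 32 leaves {(21, SFO, DC, SEA, 27, 2990), (22, SEA, DEN, ATL, 18, 1290), (22, SEA, DEN, ATL, 18, 3840), (22, SEA, DEN, ATL, 18, 4200), (22, SEA, DEN, ATL, 18, 5150), (22, SEA, DEN, ATL, 18, 7110), (22, SEA, DEN, LAX, 13, 1290), (22, SEA, DEN, LAX, 13, 3840), (22, SEA, DEN, LAX, 13, 4200), (22, SEA, DEN, LAX, 13, 5150), (22, SEA, DEN, LAX, 13, 7110), (22, SEA, DEN, SEA, 17, 1290), (22, SEA, DEN, SEA, 17, 3840), (22, SEA, DEN, SEA, 17, 4200), (22, SEA, DEN, SEA, 17, 5150), (22, SEA, DEN, SEA, 17, 7110), (7, HND, DC, SEA, 27, 630)}.
Keep only column(s) city, dist (10 duplicate(s) eliminated): {(DC, 2990), (DC, 630), (DEN, 1290), (DEN, 3840), (DEN, 4200), (DEN, 5150), (DEN, 7110)}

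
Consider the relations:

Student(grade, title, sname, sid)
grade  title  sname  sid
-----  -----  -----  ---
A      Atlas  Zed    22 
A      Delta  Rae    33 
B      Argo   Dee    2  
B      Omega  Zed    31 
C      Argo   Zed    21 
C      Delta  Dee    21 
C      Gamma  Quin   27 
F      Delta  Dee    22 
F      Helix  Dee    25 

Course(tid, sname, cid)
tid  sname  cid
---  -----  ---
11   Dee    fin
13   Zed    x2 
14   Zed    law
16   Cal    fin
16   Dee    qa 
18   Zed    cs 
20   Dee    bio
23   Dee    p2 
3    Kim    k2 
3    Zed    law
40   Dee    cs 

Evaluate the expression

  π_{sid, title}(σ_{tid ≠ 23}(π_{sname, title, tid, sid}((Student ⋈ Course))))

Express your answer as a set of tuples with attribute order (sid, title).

Natural join on sname: {(A, Atlas, Zed, 22, 13, x2), (A, Atlas, Zed, 22, 14, law), (A, Atlas, Zed, 22, 18, cs), (A, Atlas, Zed, 22, 3, law), (B, Argo, Dee, 2, 11, fin), (B, Argo, Dee, 2, 16, qa), (B, Argo, Dee, 2, 20, bio), (B, Argo, Dee, 2, 23, p2), (B, Argo, Dee, 2, 40, cs), (B, Omega, Zed, 31, 13, x2), (B, Omega, Zed, 31, 14, law), (B, Omega, Zed, 31, 18, cs), (B, Omega, Zed, 31, 3, law), (C, Argo, Zed, 21, 13, x2), (C, Argo, Zed, 21, 14, law), (C, Argo, Zed, 21, 18, cs), (C, Argo, Zed, 21, 3, law), (C, Delta, Dee, 21, 11, fin), (C, Delta, Dee, 21, 16, qa), (C, Delta, Dee, 21, 20, bio), (C, Delta, Dee, 21, 23, p2), (C, Delta, Dee, 21, 40, cs), (F, Delta, Dee, 22, 11, fin), (F, Delta, Dee, 22, 16, qa), (F, Delta, Dee, 22, 20, bio), (F, Delta, Dee, 22, 23, p2), (F, Delta, Dee, 22, 40, cs), (F, Helix, Dee, 25, 11, fin), (F, Helix, Dee, 25, 16, qa), (F, Helix, Dee, 25, 20, bio), (F, Helix, Dee, 25, 23, p2), (F, Helix, Dee, 25, 40, cs)}
π_{sname, title, tid, sid} gives {(Dee, Argo, 11, 2), (Dee, Argo, 16, 2), (Dee, Argo, 20, 2), (Dee, Argo, 23, 2), (Dee, Argo, 40, 2), (Dee, Delta, 11, 21), (Dee, Delta, 11, 22), (Dee, Delta, 16, 21), (Dee, Delta, 16, 22), (Dee, Delta, 20, 21), (Dee, Delta, 20, 22), (Dee, Delta, 23, 21), (Dee, Delta, 23, 22), (Dee, Delta, 40, 21), (Dee, Delta, 40, 22), (Dee, Helix, 11, 25), (Dee, Helix, 16, 25), (Dee, Helix, 20, 25), (Dee, Helix, 23, 25), (Dee, Helix, 40, 25), (Zed, Argo, 13, 21), (Zed, Argo, 14, 21), (Zed, Argo, 18, 21), (Zed, Argo, 3, 21), (Zed, Atlas, 13, 22), (Zed, Atlas, 14, 22), (Zed, Atlas, 18, 22), (Zed, Atlas, 3, 22), (Zed, Omega, 13, 31), (Zed, Omega, 14, 31), (Zed, Omega, 18, 31), (Zed, Omega, 3, 31)}.
Selection tid ≠ 23: {(Dee, Argo, 11, 2), (Dee, Argo, 16, 2), (Dee, Argo, 20, 2), (Dee, Argo, 40, 2), (Dee, Delta, 11, 21), (Dee, Delta, 11, 22), (Dee, Delta, 16, 21), (Dee, Delta, 16, 22), (Dee, Delta, 20, 21), (Dee, Delta, 20, 22), (Dee, Delta, 40, 21), (Dee, Delta, 40, 22), (Dee, Helix, 11, 25), (Dee, Helix, 16, 25), (Dee, Helix, 20, 25), (Dee, Helix, 40, 25), (Zed, Argo, 13, 21), (Zed, Argo, 14, 21), (Zed, Argo, 18, 21), (Zed, Argo, 3, 21), (Zed, Atlas, 13, 22), (Zed, Atlas, 14, 22), (Zed, Atlas, 18, 22), (Zed, Atlas, 3, 22), (Zed, Omega, 13, 31), (Zed, Omega, 14, 31), (Zed, Omega, 18, 31), (Zed, Omega, 3, 31)}
π_{sid, title} gives {(2, Argo), (21, Argo), (21, Delta), (22, Atlas), (22, Delta), (25, Helix), (31, Omega)} (21 duplicate(s) eliminated).

{(2, Argo), (21, Argo), (21, Delta), (22, Atlas), (22, Delta), (25, Helix), (31, Omega)}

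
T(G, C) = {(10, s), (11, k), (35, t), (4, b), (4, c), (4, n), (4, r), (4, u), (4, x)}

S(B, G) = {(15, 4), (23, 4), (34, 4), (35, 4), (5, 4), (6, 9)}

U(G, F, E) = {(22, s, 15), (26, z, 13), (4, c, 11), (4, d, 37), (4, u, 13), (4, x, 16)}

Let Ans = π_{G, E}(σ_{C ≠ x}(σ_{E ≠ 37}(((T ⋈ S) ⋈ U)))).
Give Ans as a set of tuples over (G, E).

{(4, 11), (4, 13), (4, 16)}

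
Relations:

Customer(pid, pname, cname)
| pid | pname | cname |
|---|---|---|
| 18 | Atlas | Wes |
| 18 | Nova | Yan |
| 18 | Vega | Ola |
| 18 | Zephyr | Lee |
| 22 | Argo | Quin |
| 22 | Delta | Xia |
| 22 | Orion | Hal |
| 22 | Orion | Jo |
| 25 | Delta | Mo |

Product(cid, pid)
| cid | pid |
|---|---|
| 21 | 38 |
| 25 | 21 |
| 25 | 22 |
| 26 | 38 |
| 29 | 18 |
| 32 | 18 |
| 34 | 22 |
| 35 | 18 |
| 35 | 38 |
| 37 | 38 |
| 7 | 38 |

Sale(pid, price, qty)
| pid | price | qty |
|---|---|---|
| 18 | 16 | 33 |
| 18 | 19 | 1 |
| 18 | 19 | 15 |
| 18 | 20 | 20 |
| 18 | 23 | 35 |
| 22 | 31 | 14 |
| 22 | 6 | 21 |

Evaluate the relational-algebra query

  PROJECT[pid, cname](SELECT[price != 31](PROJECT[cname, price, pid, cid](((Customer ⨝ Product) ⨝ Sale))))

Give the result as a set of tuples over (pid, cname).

{(18, Lee), (18, Ola), (18, Wes), (18, Yan), (22, Hal), (22, Jo), (22, Quin), (22, Xia)}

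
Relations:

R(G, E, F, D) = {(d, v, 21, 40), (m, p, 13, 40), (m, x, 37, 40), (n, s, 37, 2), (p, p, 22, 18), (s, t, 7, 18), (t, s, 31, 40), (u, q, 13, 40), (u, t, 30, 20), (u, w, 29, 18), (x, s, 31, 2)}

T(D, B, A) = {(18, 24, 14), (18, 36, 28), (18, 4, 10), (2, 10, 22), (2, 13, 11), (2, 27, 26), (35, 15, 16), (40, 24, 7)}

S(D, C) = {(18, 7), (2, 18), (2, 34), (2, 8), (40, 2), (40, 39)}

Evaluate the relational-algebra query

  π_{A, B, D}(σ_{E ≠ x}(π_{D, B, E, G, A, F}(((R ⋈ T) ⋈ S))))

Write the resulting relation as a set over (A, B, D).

{(10, 4, 18), (11, 13, 2), (14, 24, 18), (22, 10, 2), (26, 27, 2), (28, 36, 18), (7, 24, 40)}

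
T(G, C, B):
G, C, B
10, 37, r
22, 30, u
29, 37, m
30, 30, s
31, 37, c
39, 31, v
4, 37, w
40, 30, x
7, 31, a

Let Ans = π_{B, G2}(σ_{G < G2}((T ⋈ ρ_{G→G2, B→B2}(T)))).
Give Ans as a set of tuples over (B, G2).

{(a, 39), (m, 31), (r, 29), (r, 31), (s, 40), (u, 30), (u, 40), (w, 10), (w, 29), (w, 31)}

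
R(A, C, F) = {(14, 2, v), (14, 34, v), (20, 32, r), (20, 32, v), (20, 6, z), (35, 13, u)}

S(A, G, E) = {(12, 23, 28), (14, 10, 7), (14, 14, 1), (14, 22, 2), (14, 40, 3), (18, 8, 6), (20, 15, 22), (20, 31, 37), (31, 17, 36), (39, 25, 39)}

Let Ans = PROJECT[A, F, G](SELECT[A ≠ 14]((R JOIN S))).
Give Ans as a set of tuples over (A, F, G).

{(20, r, 15), (20, r, 31), (20, v, 15), (20, v, 31), (20, z, 15), (20, z, 31)}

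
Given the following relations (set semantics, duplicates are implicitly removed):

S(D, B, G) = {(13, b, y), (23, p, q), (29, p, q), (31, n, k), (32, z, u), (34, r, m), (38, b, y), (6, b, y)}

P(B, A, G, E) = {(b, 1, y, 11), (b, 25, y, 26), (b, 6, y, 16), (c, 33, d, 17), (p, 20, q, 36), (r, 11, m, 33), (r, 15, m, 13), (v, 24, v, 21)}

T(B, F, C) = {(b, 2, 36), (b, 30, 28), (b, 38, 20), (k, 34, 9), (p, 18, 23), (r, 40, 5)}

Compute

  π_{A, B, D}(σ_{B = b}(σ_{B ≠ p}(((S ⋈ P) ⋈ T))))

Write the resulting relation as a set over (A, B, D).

{(1, b, 13), (1, b, 38), (1, b, 6), (25, b, 13), (25, b, 38), (25, b, 6), (6, b, 13), (6, b, 38), (6, b, 6)}

S ⋈ P (natural join on B, G): {(13, b, y, 1, 11), (13, b, y, 25, 26), (13, b, y, 6, 16), (23, p, q, 20, 36), (29, p, q, 20, 36), (34, r, m, 11, 33), (34, r, m, 15, 13), (38, b, y, 1, 11), (38, b, y, 25, 26), (38, b, y, 6, 16), (6, b, y, 1, 11), (6, b, y, 25, 26), (6, b, y, 6, 16)}
(S ⋈ P) ⋈ T (natural join on B): {(13, b, y, 1, 11, 2, 36), (13, b, y, 1, 11, 30, 28), (13, b, y, 1, 11, 38, 20), (13, b, y, 25, 26, 2, 36), (13, b, y, 25, 26, 30, 28), (13, b, y, 25, 26, 38, 20), (13, b, y, 6, 16, 2, 36), (13, b, y, 6, 16, 30, 28), (13, b, y, 6, 16, 38, 20), (23, p, q, 20, 36, 18, 23), (29, p, q, 20, 36, 18, 23), (34, r, m, 11, 33, 40, 5), (34, r, m, 15, 13, 40, 5), (38, b, y, 1, 11, 2, 36), (38, b, y, 1, 11, 30, 28), (38, b, y, 1, 11, 38, 20), (38, b, y, 25, 26, 2, 36), (38, b, y, 25, 26, 30, 28), (38, b, y, 25, 26, 38, 20), (38, b, y, 6, 16, 2, 36), (38, b, y, 6, 16, 30, 28), (38, b, y, 6, 16, 38, 20), (6, b, y, 1, 11, 2, 36), (6, b, y, 1, 11, 30, 28), (6, b, y, 1, 11, 38, 20), (6, b, y, 25, 26, 2, 36), (6, b, y, 25, 26, 30, 28), (6, b, y, 25, 26, 38, 20), (6, b, y, 6, 16, 2, 36), (6, b, y, 6, 16, 30, 28), (6, b, y, 6, 16, 38, 20)}
σ[B ≠ p]: keep tuples satisfying B ≠ p → {(13, b, y, 1, 11, 2, 36), (13, b, y, 1, 11, 30, 28), (13, b, y, 1, 11, 38, 20), (13, b, y, 25, 26, 2, 36), (13, b, y, 25, 26, 30, 28), (13, b, y, 25, 26, 38, 20), (13, b, y, 6, 16, 2, 36), (13, b, y, 6, 16, 30, 28), (13, b, y, 6, 16, 38, 20), (34, r, m, 11, 33, 40, 5), (34, r, m, 15, 13, 40, 5), (38, b, y, 1, 11, 2, 36), (38, b, y, 1, 11, 30, 28), (38, b, y, 1, 11, 38, 20), (38, b, y, 25, 26, 2, 36), (38, b, y, 25, 26, 30, 28), (38, b, y, 25, 26, 38, 20), (38, b, y, 6, 16, 2, 36), (38, b, y, 6, 16, 30, 28), (38, b, y, 6, 16, 38, 20), (6, b, y, 1, 11, 2, 36), (6, b, y, 1, 11, 30, 28), (6, b, y, 1, 11, 38, 20), (6, b, y, 25, 26, 2, 36), (6, b, y, 25, 26, 30, 28), (6, b, y, 25, 26, 38, 20), (6, b, y, 6, 16, 2, 36), (6, b, y, 6, 16, 30, 28), (6, b, y, 6, 16, 38, 20)}
σ[B = b]: keep tuples satisfying B = b → {(13, b, y, 1, 11, 2, 36), (13, b, y, 1, 11, 30, 28), (13, b, y, 1, 11, 38, 20), (13, b, y, 25, 26, 2, 36), (13, b, y, 25, 26, 30, 28), (13, b, y, 25, 26, 38, 20), (13, b, y, 6, 16, 2, 36), (13, b, y, 6, 16, 30, 28), (13, b, y, 6, 16, 38, 20), (38, b, y, 1, 11, 2, 36), (38, b, y, 1, 11, 30, 28), (38, b, y, 1, 11, 38, 20), (38, b, y, 25, 26, 2, 36), (38, b, y, 25, 26, 30, 28), (38, b, y, 25, 26, 38, 20), (38, b, y, 6, 16, 2, 36), (38, b, y, 6, 16, 30, 28), (38, b, y, 6, 16, 38, 20), (6, b, y, 1, 11, 2, 36), (6, b, y, 1, 11, 30, 28), (6, b, y, 1, 11, 38, 20), (6, b, y, 25, 26, 2, 36), (6, b, y, 25, 26, 30, 28), (6, b, y, 25, 26, 38, 20), (6, b, y, 6, 16, 2, 36), (6, b, y, 6, 16, 30, 28), (6, b, y, 6, 16, 38, 20)}
π_{A, B, D} gives {(1, b, 13), (1, b, 38), (1, b, 6), (25, b, 13), (25, b, 38), (25, b, 6), (6, b, 13), (6, b, 38), (6, b, 6)} (18 duplicate(s) eliminated).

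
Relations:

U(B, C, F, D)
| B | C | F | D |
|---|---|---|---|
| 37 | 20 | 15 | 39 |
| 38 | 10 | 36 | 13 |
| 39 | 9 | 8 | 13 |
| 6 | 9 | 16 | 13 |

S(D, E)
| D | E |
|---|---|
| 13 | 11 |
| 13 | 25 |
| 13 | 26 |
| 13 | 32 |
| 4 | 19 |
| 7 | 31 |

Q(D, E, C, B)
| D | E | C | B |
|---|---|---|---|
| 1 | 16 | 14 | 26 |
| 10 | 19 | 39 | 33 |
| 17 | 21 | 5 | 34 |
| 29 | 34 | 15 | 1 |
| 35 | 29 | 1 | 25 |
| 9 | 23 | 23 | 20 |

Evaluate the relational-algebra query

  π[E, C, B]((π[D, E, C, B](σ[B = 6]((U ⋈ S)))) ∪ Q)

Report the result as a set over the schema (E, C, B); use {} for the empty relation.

{(11, 9, 6), (16, 14, 26), (19, 39, 33), (21, 5, 34), (23, 23, 20), (25, 9, 6), (26, 9, 6), (29, 1, 25), (32, 9, 6), (34, 15, 1)}

Natural join on D: {(38, 10, 36, 13, 11), (38, 10, 36, 13, 25), (38, 10, 36, 13, 26), (38, 10, 36, 13, 32), (39, 9, 8, 13, 11), (39, 9, 8, 13, 25), (39, 9, 8, 13, 26), (39, 9, 8, 13, 32), (6, 9, 16, 13, 11), (6, 9, 16, 13, 25), (6, 9, 16, 13, 26), (6, 9, 16, 13, 32)}
Apply σ_{B = 6}; surviving tuples: {(6, 9, 16, 13, 11), (6, 9, 16, 13, 25), (6, 9, 16, 13, 26), (6, 9, 16, 13, 32)}
π[D, E, C, B]: project onto (D, E, C, B) → {(13, 11, 9, 6), (13, 25, 9, 6), (13, 26, 9, 6), (13, 32, 9, 6)}
Set union of the two operands is {(1, 16, 14, 26), (10, 19, 39, 33), (13, 11, 9, 6), (13, 25, 9, 6), (13, 26, 9, 6), (13, 32, 9, 6), (17, 21, 5, 34), (29, 34, 15, 1), (35, 29, 1, 25), (9, 23, 23, 20)}.
π[E, C, B]: project onto (E, C, B) → {(11, 9, 6), (16, 14, 26), (19, 39, 33), (21, 5, 34), (23, 23, 20), (25, 9, 6), (26, 9, 6), (29, 1, 25), (32, 9, 6), (34, 15, 1)}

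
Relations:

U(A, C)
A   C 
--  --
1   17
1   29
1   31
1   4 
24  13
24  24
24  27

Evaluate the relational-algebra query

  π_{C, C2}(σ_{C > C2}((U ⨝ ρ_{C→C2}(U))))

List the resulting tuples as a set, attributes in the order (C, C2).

ρ[C→C2]: schema becomes (A, C2); tuples unchanged.
Joining U and ρ_{C→C2}(U) on A yields {(1, 17, 17), (1, 17, 29), (1, 17, 31), (1, 17, 4), (1, 29, 17), (1, 29, 29), (1, 29, 31), (1, 29, 4), (1, 31, 17), (1, 31, 29), (1, 31, 31), (1, 31, 4), (1, 4, 17), (1, 4, 29), (1, 4, 31), (1, 4, 4), (24, 13, 13), (24, 13, 24), (24, 13, 27), (24, 24, 13), (24, 24, 24), (24, 24, 27), (24, 27, 13), (24, 27, 24), (24, 27, 27)}.
Apply σ_{C > C2}; surviving tuples: {(1, 17, 4), (1, 29, 17), (1, 29, 4), (1, 31, 17), (1, 31, 29), (1, 31, 4), (24, 24, 13), (24, 27, 13), (24, 27, 24)}
π_{C, C2} gives {(17, 4), (24, 13), (27, 13), (27, 24), (29, 17), (29, 4), (31, 17), (31, 29), (31, 4)}.

{(17, 4), (24, 13), (27, 13), (27, 24), (29, 17), (29, 4), (31, 17), (31, 29), (31, 4)}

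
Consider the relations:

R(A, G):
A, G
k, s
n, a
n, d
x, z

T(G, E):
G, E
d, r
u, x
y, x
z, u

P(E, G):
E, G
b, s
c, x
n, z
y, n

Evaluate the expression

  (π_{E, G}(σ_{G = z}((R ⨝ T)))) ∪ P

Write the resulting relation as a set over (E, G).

{(b, s), (c, x), (n, z), (u, z), (y, n)}

R ⋈ T (natural join on G): {(n, d, r), (x, z, u)}
σ[G = z]: keep tuples satisfying G = z → {(x, z, u)}
Keep only column(s) E, G: {(u, z)}
Set union of the two operands is {(b, s), (c, x), (n, z), (u, z), (y, n)}.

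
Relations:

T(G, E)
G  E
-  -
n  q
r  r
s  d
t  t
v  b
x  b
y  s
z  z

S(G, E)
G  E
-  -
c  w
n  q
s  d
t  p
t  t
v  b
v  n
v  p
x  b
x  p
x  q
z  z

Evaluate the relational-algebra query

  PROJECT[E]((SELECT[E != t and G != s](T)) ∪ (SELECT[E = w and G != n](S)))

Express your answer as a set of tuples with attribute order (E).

{b, q, r, s, w, z}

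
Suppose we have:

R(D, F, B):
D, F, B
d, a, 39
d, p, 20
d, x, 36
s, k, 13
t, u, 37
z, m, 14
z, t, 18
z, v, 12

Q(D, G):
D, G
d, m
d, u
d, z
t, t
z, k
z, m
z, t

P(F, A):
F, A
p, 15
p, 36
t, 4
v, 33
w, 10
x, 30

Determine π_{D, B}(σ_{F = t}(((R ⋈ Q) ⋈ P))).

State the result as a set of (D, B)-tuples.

{(z, 18)}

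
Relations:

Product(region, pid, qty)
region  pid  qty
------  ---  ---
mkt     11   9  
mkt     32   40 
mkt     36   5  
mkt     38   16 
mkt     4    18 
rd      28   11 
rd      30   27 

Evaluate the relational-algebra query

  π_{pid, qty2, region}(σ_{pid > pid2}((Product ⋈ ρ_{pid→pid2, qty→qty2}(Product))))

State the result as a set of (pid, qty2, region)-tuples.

{(11, 18, mkt), (30, 11, rd), (32, 18, mkt), (32, 9, mkt), (36, 18, mkt), (36, 40, mkt), (36, 9, mkt), (38, 18, mkt), (38, 40, mkt), (38, 5, mkt), (38, 9, mkt)}

ρ[pid→pid2, qty→qty2]: schema becomes (region, pid2, qty2); tuples unchanged.
Product ⋈ ρ_{pid→pid2, qty→qty2}(Product) (natural join on region): {(mkt, 11, 9, 11, 9), (mkt, 11, 9, 32, 40), (mkt, 11, 9, 36, 5), (mkt, 11, 9, 38, 16), (mkt, 11, 9, 4, 18), (mkt, 32, 40, 11, 9), (mkt, 32, 40, 32, 40), (mkt, 32, 40, 36, 5), (mkt, 32, 40, 38, 16), (mkt, 32, 40, 4, 18), (mkt, 36, 5, 11, 9), (mkt, 36, 5, 32, 40), (mkt, 36, 5, 36, 5), (mkt, 36, 5, 38, 16), (mkt, 36, 5, 4, 18), (mkt, 38, 16, 11, 9), (mkt, 38, 16, 32, 40), (mkt, 38, 16, 36, 5), (mkt, 38, 16, 38, 16), (mkt, 38, 16, 4, 18), (mkt, 4, 18, 11, 9), (mkt, 4, 18, 32, 40), (mkt, 4, 18, 36, 5), (mkt, 4, 18, 38, 16), (mkt, 4, 18, 4, 18), (rd, 28, 11, 28, 11), (rd, 28, 11, 30, 27), (rd, 30, 27, 28, 11), (rd, 30, 27, 30, 27)}
Apply σ_{pid > pid2}; surviving tuples: {(mkt, 11, 9, 4, 18), (mkt, 32, 40, 11, 9), (mkt, 32, 40, 4, 18), (mkt, 36, 5, 11, 9), (mkt, 36, 5, 32, 40), (mkt, 36, 5, 4, 18), (mkt, 38, 16, 11, 9), (mkt, 38, 16, 32, 40), (mkt, 38, 16, 36, 5), (mkt, 38, 16, 4, 18), (rd, 30, 27, 28, 11)}
Keep only column(s) pid, qty2, region: {(11, 18, mkt), (30, 11, rd), (32, 18, mkt), (32, 9, mkt), (36, 18, mkt), (36, 40, mkt), (36, 9, mkt), (38, 18, mkt), (38, 40, mkt), (38, 5, mkt), (38, 9, mkt)}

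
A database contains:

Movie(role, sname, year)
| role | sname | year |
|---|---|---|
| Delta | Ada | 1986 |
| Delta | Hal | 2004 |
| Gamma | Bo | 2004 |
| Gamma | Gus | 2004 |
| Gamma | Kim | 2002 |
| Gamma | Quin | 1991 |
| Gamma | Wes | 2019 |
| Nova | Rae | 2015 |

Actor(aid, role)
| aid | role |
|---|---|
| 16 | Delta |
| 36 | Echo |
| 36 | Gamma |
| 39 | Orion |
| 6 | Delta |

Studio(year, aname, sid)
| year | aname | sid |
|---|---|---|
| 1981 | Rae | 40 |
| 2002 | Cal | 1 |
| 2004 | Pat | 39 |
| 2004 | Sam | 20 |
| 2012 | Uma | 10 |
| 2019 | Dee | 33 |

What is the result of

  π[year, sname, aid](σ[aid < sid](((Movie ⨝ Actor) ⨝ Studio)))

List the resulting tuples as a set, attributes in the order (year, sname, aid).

Movie ⋈ Actor (natural join on role): {(Delta, Ada, 1986, 16), (Delta, Ada, 1986, 6), (Delta, Hal, 2004, 16), (Delta, Hal, 2004, 6), (Gamma, Bo, 2004, 36), (Gamma, Gus, 2004, 36), (Gamma, Kim, 2002, 36), (Gamma, Quin, 1991, 36), (Gamma, Wes, 2019, 36)}
(Movie ⨝ Actor) ⋈ Studio (natural join on year): {(Delta, Hal, 2004, 16, Pat, 39), (Delta, Hal, 2004, 16, Sam, 20), (Delta, Hal, 2004, 6, Pat, 39), (Delta, Hal, 2004, 6, Sam, 20), (Gamma, Bo, 2004, 36, Pat, 39), (Gamma, Bo, 2004, 36, Sam, 20), (Gamma, Gus, 2004, 36, Pat, 39), (Gamma, Gus, 2004, 36, Sam, 20), (Gamma, Kim, 2002, 36, Cal, 1), (Gamma, Wes, 2019, 36, Dee, 33)}
Apply σ_{aid < sid}; surviving tuples: {(Delta, Hal, 2004, 16, Pat, 39), (Delta, Hal, 2004, 16, Sam, 20), (Delta, Hal, 2004, 6, Pat, 39), (Delta, Hal, 2004, 6, Sam, 20), (Gamma, Bo, 2004, 36, Pat, 39), (Gamma, Gus, 2004, 36, Pat, 39)}
π_{year, sname, aid} gives {(2004, Bo, 36), (2004, Gus, 36), (2004, Hal, 16), (2004, Hal, 6)} (2 duplicate(s) eliminated).

{(2004, Bo, 36), (2004, Gus, 36), (2004, Hal, 16), (2004, Hal, 6)}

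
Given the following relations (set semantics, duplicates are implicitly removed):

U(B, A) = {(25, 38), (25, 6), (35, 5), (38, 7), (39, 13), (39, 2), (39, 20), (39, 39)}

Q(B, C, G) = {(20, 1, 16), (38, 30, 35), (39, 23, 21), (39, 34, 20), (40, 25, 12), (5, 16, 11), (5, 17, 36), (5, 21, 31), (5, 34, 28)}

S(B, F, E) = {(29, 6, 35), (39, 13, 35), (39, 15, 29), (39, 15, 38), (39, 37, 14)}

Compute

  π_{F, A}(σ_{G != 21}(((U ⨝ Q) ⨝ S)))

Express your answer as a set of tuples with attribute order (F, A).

Joining U and Q on B yields {(38, 7, 30, 35), (39, 13, 23, 21), (39, 13, 34, 20), (39, 2, 23, 21), (39, 2, 34, 20), (39, 20, 23, 21), (39, 20, 34, 20), (39, 39, 23, 21), (39, 39, 34, 20)}.
Joining (U ⨝ Q) and S on B yields {(39, 13, 23, 21, 13, 35), (39, 13, 23, 21, 15, 29), (39, 13, 23, 21, 15, 38), (39, 13, 23, 21, 37, 14), (39, 13, 34, 20, 13, 35), (39, 13, 34, 20, 15, 29), (39, 13, 34, 20, 15, 38), (39, 13, 34, 20, 37, 14), (39, 2, 23, 21, 13, 35), (39, 2, 23, 21, 15, 29), (39, 2, 23, 21, 15, 38), (39, 2, 23, 21, 37, 14), (39, 2, 34, 20, 13, 35), (39, 2, 34, 20, 15, 29), (39, 2, 34, 20, 15, 38), (39, 2, 34, 20, 37, 14), (39, 20, 23, 21, 13, 35), (39, 20, 23, 21, 15, 29), (39, 20, 23, 21, 15, 38), (39, 20, 23, 21, 37, 14), (39, 20, 34, 20, 13, 35), (39, 20, 34, 20, 15, 29), (39, 20, 34, 20, 15, 38), (39, 20, 34, 20, 37, 14), (39, 39, 23, 21, 13, 35), (39, 39, 23, 21, 15, 29), (39, 39, 23, 21, 15, 38), (39, 39, 23, 21, 37, 14), (39, 39, 34, 20, 13, 35), (39, 39, 34, 20, 15, 29), (39, 39, 34, 20, 15, 38), (39, 39, 34, 20, 37, 14)}.
Filtering on G != 21 leaves {(39, 13, 34, 20, 13, 35), (39, 13, 34, 20, 15, 29), (39, 13, 34, 20, 15, 38), (39, 13, 34, 20, 37, 14), (39, 2, 34, 20, 13, 35), (39, 2, 34, 20, 15, 29), (39, 2, 34, 20, 15, 38), (39, 2, 34, 20, 37, 14), (39, 20, 34, 20, 13, 35), (39, 20, 34, 20, 15, 29), (39, 20, 34, 20, 15, 38), (39, 20, 34, 20, 37, 14), (39, 39, 34, 20, 13, 35), (39, 39, 34, 20, 15, 29), (39, 39, 34, 20, 15, 38), (39, 39, 34, 20, 37, 14)}.
π[F, A]: project onto (F, A) (4 duplicate(s) eliminated) → {(13, 13), (13, 2), (13, 20), (13, 39), (15, 13), (15, 2), (15, 20), (15, 39), (37, 13), (37, 2), (37, 20), (37, 39)}

{(13, 13), (13, 2), (13, 20), (13, 39), (15, 13), (15, 2), (15, 20), (15, 39), (37, 13), (37, 2), (37, 20), (37, 39)}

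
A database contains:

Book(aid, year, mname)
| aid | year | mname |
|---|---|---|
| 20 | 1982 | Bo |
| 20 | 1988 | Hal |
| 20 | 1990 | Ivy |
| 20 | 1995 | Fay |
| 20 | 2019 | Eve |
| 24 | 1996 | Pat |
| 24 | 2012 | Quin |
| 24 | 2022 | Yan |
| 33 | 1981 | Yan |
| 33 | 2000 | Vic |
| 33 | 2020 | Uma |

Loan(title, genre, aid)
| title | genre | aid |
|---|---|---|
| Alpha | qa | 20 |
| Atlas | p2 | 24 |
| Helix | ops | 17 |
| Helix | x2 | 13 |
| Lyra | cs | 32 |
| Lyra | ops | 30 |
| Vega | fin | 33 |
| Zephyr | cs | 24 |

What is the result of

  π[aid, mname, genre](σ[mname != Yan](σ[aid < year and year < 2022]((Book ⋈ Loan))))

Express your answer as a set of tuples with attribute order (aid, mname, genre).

{(20, Bo, qa), (20, Eve, qa), (20, Fay, qa), (20, Hal, qa), (20, Ivy, qa), (24, Pat, cs), (24, Pat, p2), (24, Quin, cs), (24, Quin, p2), (33, Uma, fin), (33, Vic, fin)}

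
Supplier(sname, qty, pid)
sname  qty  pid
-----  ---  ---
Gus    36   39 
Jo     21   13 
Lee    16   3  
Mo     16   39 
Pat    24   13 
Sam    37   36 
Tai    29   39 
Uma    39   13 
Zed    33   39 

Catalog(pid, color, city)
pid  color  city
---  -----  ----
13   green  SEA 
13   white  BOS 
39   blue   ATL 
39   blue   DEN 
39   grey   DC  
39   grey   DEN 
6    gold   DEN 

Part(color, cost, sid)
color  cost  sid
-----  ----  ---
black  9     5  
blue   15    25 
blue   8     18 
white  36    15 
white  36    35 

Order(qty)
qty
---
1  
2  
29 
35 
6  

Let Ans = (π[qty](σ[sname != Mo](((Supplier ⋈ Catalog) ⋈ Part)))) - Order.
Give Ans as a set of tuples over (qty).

Natural join on pid: {(Gus, 36, 39, blue, ATL), (Gus, 36, 39, blue, DEN), (Gus, 36, 39, grey, DC), (Gus, 36, 39, grey, DEN), (Jo, 21, 13, green, SEA), (Jo, 21, 13, white, BOS), (Mo, 16, 39, blue, ATL), (Mo, 16, 39, blue, DEN), (Mo, 16, 39, grey, DC), (Mo, 16, 39, grey, DEN), (Pat, 24, 13, green, SEA), (Pat, 24, 13, white, BOS), (Tai, 29, 39, blue, ATL), (Tai, 29, 39, blue, DEN), (Tai, 29, 39, grey, DC), (Tai, 29, 39, grey, DEN), (Uma, 39, 13, green, SEA), (Uma, 39, 13, white, BOS), (Zed, 33, 39, blue, ATL), (Zed, 33, 39, blue, DEN), (Zed, 33, 39, grey, DC), (Zed, 33, 39, grey, DEN)}
Natural join on color: {(Gus, 36, 39, blue, ATL, 15, 25), (Gus, 36, 39, blue, ATL, 8, 18), (Gus, 36, 39, blue, DEN, 15, 25), (Gus, 36, 39, blue, DEN, 8, 18), (Jo, 21, 13, white, BOS, 36, 15), (Jo, 21, 13, white, BOS, 36, 35), (Mo, 16, 39, blue, ATL, 15, 25), (Mo, 16, 39, blue, ATL, 8, 18), (Mo, 16, 39, blue, DEN, 15, 25), (Mo, 16, 39, blue, DEN, 8, 18), (Pat, 24, 13, white, BOS, 36, 15), (Pat, 24, 13, white, BOS, 36, 35), (Tai, 29, 39, blue, ATL, 15, 25), (Tai, 29, 39, blue, ATL, 8, 18), (Tai, 29, 39, blue, DEN, 15, 25), (Tai, 29, 39, blue, DEN, 8, 18), (Uma, 39, 13, white, BOS, 36, 15), (Uma, 39, 13, white, BOS, 36, 35), (Zed, 33, 39, blue, ATL, 15, 25), (Zed, 33, 39, blue, ATL, 8, 18), (Zed, 33, 39, blue, DEN, 15, 25), (Zed, 33, 39, blue, DEN, 8, 18)}
Apply σ_{sname != Mo}; surviving tuples: {(Gus, 36, 39, blue, ATL, 15, 25), (Gus, 36, 39, blue, ATL, 8, 18), (Gus, 36, 39, blue, DEN, 15, 25), (Gus, 36, 39, blue, DEN, 8, 18), (Jo, 21, 13, white, BOS, 36, 15), (Jo, 21, 13, white, BOS, 36, 35), (Pat, 24, 13, white, BOS, 36, 15), (Pat, 24, 13, white, BOS, 36, 35), (Tai, 29, 39, blue, ATL, 15, 25), (Tai, 29, 39, blue, ATL, 8, 18), (Tai, 29, 39, blue, DEN, 15, 25), (Tai, 29, 39, blue, DEN, 8, 18), (Uma, 39, 13, white, BOS, 36, 15), (Uma, 39, 13, white, BOS, 36, 35), (Zed, 33, 39, blue, ATL, 15, 25), (Zed, 33, 39, blue, ATL, 8, 18), (Zed, 33, 39, blue, DEN, 15, 25), (Zed, 33, 39, blue, DEN, 8, 18)}
Keep only column(s) qty (12 duplicate(s) eliminated): {21, 24, 29, 33, 36, 39}
Set difference of the two operands is {21, 24, 33, 36, 39}.

{21, 24, 33, 36, 39}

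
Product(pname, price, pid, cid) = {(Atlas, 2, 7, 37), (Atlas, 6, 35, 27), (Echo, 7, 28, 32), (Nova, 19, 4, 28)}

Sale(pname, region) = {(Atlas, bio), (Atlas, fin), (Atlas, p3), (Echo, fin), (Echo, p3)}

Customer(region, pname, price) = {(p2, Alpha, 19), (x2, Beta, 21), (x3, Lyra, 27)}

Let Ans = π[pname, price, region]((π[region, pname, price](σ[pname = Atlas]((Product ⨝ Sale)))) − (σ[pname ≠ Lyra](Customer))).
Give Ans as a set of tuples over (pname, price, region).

{(Atlas, 2, bio), (Atlas, 2, fin), (Atlas, 2, p3), (Atlas, 6, bio), (Atlas, 6, fin), (Atlas, 6, p3)}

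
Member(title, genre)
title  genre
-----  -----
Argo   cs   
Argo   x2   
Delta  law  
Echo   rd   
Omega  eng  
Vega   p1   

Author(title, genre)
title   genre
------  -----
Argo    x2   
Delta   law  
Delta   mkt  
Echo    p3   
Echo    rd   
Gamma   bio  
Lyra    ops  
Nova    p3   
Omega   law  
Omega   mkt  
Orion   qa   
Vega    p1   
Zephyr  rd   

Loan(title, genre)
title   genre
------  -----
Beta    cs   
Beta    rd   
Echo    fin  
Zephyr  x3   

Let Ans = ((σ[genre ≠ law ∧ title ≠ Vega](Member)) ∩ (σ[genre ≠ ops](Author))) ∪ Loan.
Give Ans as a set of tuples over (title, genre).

{(Argo, x2), (Beta, cs), (Beta, rd), (Echo, fin), (Echo, rd), (Zephyr, x3)}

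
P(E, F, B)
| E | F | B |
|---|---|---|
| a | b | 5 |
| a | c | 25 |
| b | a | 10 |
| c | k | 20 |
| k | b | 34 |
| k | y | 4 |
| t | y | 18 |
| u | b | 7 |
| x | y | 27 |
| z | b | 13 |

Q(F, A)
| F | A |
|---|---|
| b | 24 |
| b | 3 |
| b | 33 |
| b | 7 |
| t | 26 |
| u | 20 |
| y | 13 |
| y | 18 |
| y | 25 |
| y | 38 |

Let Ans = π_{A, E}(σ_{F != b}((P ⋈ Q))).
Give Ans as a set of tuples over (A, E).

{(13, k), (13, t), (13, x), (18, k), (18, t), (18, x), (25, k), (25, t), (25, x), (38, k), (38, t), (38, x)}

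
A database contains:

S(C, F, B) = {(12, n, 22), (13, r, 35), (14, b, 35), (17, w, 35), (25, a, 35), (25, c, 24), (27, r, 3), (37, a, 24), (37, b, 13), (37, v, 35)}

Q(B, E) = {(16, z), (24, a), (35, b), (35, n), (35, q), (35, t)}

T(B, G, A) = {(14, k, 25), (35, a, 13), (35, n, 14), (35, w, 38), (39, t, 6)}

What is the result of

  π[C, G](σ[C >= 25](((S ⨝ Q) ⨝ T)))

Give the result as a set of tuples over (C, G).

S ⋈ Q (natural join on B): {(13, r, 35, b), (13, r, 35, n), (13, r, 35, q), (13, r, 35, t), (14, b, 35, b), (14, b, 35, n), (14, b, 35, q), (14, b, 35, t), (17, w, 35, b), (17, w, 35, n), (17, w, 35, q), (17, w, 35, t), (25, a, 35, b), (25, a, 35, n), (25, a, 35, q), (25, a, 35, t), (25, c, 24, a), (37, a, 24, a), (37, v, 35, b), (37, v, 35, n), (37, v, 35, q), (37, v, 35, t)}
(S ⨝ Q) ⋈ T (natural join on B): {(13, r, 35, b, a, 13), (13, r, 35, b, n, 14), (13, r, 35, b, w, 38), (13, r, 35, n, a, 13), (13, r, 35, n, n, 14), (13, r, 35, n, w, 38), (13, r, 35, q, a, 13), (13, r, 35, q, n, 14), (13, r, 35, q, w, 38), (13, r, 35, t, a, 13), (13, r, 35, t, n, 14), (13, r, 35, t, w, 38), (14, b, 35, b, a, 13), (14, b, 35, b, n, 14), (14, b, 35, b, w, 38), (14, b, 35, n, a, 13), (14, b, 35, n, n, 14), (14, b, 35, n, w, 38), (14, b, 35, q, a, 13), (14, b, 35, q, n, 14), (14, b, 35, q, w, 38), (14, b, 35, t, a, 13), (14, b, 35, t, n, 14), (14, b, 35, t, w, 38), (17, w, 35, b, a, 13), (17, w, 35, b, n, 14), (17, w, 35, b, w, 38), (17, w, 35, n, a, 13), (17, w, 35, n, n, 14), (17, w, 35, n, w, 38), (17, w, 35, q, a, 13), (17, w, 35, q, n, 14), (17, w, 35, q, w, 38), (17, w, 35, t, a, 13), (17, w, 35, t, n, 14), (17, w, 35, t, w, 38), (25, a, 35, b, a, 13), (25, a, 35, b, n, 14), (25, a, 35, b, w, 38), (25, a, 35, n, a, 13), (25, a, 35, n, n, 14), (25, a, 35, n, w, 38), (25, a, 35, q, a, 13), (25, a, 35, q, n, 14), (25, a, 35, q, w, 38), (25, a, 35, t, a, 13), (25, a, 35, t, n, 14), (25, a, 35, t, w, 38), (37, v, 35, b, a, 13), (37, v, 35, b, n, 14), (37, v, 35, b, w, 38), (37, v, 35, n, a, 13), (37, v, 35, n, n, 14), (37, v, 35, n, w, 38), (37, v, 35, q, a, 13), (37, v, 35, q, n, 14), (37, v, 35, q, w, 38), (37, v, 35, t, a, 13), (37, v, 35, t, n, 14), (37, v, 35, t, w, 38)}
σ[C >= 25]: keep tuples satisfying C >= 25 → {(25, a, 35, b, a, 13), (25, a, 35, b, n, 14), (25, a, 35, b, w, 38), (25, a, 35, n, a, 13), (25, a, 35, n, n, 14), (25, a, 35, n, w, 38), (25, a, 35, q, a, 13), (25, a, 35, q, n, 14), (25, a, 35, q, w, 38), (25, a, 35, t, a, 13), (25, a, 35, t, n, 14), (25, a, 35, t, w, 38), (37, v, 35, b, a, 13), (37, v, 35, b, n, 14), (37, v, 35, b, w, 38), (37, v, 35, n, a, 13), (37, v, 35, n, n, 14), (37, v, 35, n, w, 38), (37, v, 35, q, a, 13), (37, v, 35, q, n, 14), (37, v, 35, q, w, 38), (37, v, 35, t, a, 13), (37, v, 35, t, n, 14), (37, v, 35, t, w, 38)}
π_{C, G} gives {(25, a), (25, n), (25, w), (37, a), (37, n), (37, w)} (18 duplicate(s) eliminated).

{(25, a), (25, n), (25, w), (37, a), (37, n), (37, w)}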